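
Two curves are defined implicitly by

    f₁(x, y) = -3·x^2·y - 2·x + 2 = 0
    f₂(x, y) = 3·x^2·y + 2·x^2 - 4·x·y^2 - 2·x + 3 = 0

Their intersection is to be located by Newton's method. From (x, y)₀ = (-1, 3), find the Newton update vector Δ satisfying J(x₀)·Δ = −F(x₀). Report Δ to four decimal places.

(-0.0833, -2.1111)

At (-1, 3): F = (-5.0000, 52.0000).
Jacobian J = [[-6·x·y - 2, -3·x^2], [6·x·y + 4·x - 4·y^2 - 2, 3·x^2 - 8·x·y]].
At the point, J = [[16.0000, -3.0000], [-60.0000, 27.0000]] (det J = 252.0000).
Solving J·Δ = −F gives Δ = (-0.0833, -2.1111).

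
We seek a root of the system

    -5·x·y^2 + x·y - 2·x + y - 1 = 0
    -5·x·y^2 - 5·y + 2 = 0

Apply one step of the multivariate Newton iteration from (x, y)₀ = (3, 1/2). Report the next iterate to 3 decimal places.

(-0.109, 0.482)

At (3, 1/2): F = (-8.750, -4.250).
Jacobian J = [[-5·y^2 + y - 2, -10·x·y + x + 1], [-5·y^2, -10·x·y - 5]].
At the point, J = [[-2.750, -11.000], [-1.250, -20.000]] (det J = 41.250).
Solving J·Δ = −F gives Δ = (-3.109, -0.018).
Then the next iterate is (x, y)₁ = (-0.109, 0.482).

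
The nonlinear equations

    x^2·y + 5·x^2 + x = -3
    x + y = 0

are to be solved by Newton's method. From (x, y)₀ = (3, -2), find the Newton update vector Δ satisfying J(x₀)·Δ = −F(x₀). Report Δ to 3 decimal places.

At (3, -2): F = (33.000, 1.000).
Jacobian J = [[2·x·y + 10·x + 1, x^2], [1, 1]].
At the point, J = [[19.000, 9.000], [1.000, 1.000]] (det J = 10.000).
Solving J·Δ = −F gives Δ = (-2.400, 1.400).

(-2.400, 1.400)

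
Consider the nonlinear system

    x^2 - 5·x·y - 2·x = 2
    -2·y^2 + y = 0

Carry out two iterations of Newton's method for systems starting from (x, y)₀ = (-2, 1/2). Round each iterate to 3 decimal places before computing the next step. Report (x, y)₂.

(-0.423, 0.500)

At (-2, 1/2): F = (11.000, 0.000).
Jacobian J = [[2·x - 5·y - 2, -5·x], [0, -4·y + 1]].
At the point, J = [[-8.500, 10.000], [0.000, -1.000]] (det J = 8.500).
Solving J·Δ = −F gives Δ = (1.294, 0.000).
Then the next iterate is (x, y)₁ = (-0.706, 0.500).
Round to (-0.706, 0.500) and repeat: F = (1.67544, 0.000), J = [[-5.912, 3.530], [0.000, -1.000]].
Δ = (0.283, 0.000), so (x, y)₂ = (-0.423, 0.500).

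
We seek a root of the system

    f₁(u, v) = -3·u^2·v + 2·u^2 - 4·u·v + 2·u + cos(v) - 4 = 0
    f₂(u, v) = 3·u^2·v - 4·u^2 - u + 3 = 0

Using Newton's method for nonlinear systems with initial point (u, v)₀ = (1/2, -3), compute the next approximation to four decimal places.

At (1/2, -3): F = (4.760008, -0.7500).
Jacobian J = [[-6·u·v + 4·u - 4·v + 2, -3·u^2 - 4·u - sin(v)], [6·u·v - 8·u - 1, 3·u^2]].
At the point, J = [[25.0000, -2.608880], [-14.0000, 0.7500]] (det J = -17.774320).
Solving J·Δ = −F gives Δ = (0.0908, 2.6943).
Then the next iterate is (u, v)₁ = (0.5908, -0.3057).

(0.5908, -0.3057)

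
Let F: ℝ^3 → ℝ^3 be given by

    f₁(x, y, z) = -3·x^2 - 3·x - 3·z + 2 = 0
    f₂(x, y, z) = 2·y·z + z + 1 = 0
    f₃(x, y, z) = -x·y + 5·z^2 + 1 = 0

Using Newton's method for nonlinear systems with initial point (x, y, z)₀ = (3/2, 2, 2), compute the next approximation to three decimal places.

At (3/2, 2, 2): F = (-15.250, 11.000, 18.000).
Jacobian J = [[-6·x - 3, 0, -3], [0, 2·z, 2·y + 1], [-y, -x, 10·z]].
At the point, J = [[-12.000, 0.000, -3.000], [0.000, 4.000, 5.000], [-2.000, -1.500, 20.000]] (det J = -1074.000).
Solving J·Δ = −F gives Δ = (-0.995, -1.372, -1.102).
Then the next iterate is (x, y, z)₁ = (0.505, 0.628, 0.898).

(0.505, 0.628, 0.898)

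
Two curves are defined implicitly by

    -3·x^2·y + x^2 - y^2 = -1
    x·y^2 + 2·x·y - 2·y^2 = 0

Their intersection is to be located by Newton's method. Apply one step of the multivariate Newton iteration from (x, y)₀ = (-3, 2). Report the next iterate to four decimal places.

(-2.5188, 0.9173)

At (-3, 2): F = (-48.0000, -32.0000).
Jacobian J = [[-6·x·y + 2·x, -3·x^2 - 2·y], [y^2 + 2·y, 2·x·y + 2·x - 4·y]].
At the point, J = [[30.0000, -31.0000], [8.0000, -26.0000]] (det J = -532.0000).
Solving J·Δ = −F gives Δ = (0.4812, -1.0827).
Then the next iterate is (x, y)₁ = (-2.5188, 0.9173).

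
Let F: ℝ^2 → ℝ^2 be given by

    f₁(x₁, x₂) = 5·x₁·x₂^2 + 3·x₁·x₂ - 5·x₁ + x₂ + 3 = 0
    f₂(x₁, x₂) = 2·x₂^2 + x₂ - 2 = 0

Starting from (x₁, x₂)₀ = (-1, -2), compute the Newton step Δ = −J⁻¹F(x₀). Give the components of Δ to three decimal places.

(-0.254, 0.571)

At (-1, -2): F = (-8.000, 4.000).
Jacobian J = [[5·x₂^2 + 3·x₂ - 5, 10·x₁·x₂ + 3·x₁ + 1], [0, 4·x₂ + 1]].
At the point, J = [[9.000, 18.000], [0.000, -7.000]] (det J = -63.000).
Solving J·Δ = −F gives Δ = (-0.254, 0.571).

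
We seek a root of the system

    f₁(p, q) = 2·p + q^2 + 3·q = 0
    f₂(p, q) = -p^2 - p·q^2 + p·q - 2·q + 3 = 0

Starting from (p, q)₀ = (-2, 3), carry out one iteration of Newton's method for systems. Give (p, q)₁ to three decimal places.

(-3.971, 1.882)

At (-2, 3): F = (14.000, 5.000).
Jacobian J = [[2, 2·q + 3], [-2·p - q^2 + q, -2·p·q + p - 2]].
At the point, J = [[2.000, 9.000], [-2.000, 8.000]] (det J = 34.000).
Solving J·Δ = −F gives Δ = (-1.971, -1.118).
Then the next iterate is (p, q)₁ = (-3.971, 1.882).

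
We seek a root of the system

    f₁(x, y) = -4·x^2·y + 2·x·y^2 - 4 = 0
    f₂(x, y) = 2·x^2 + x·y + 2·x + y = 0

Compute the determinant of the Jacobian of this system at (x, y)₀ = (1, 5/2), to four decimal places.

J = [[-8·x·y + 2·y^2, -4·x^2 + 4·x·y], [4·x + y + 2, x + 1]].
At the point, J = [[-7.5000, 6.0000], [8.5000, 2.0000]].
det J = -66.0000.

-66.0000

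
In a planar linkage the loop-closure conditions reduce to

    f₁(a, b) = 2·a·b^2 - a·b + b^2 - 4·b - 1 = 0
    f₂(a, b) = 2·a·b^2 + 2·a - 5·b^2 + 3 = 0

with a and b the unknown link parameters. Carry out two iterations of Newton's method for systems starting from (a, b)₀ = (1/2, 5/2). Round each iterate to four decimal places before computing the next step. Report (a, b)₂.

(1.3067, 1.5945)

At (1/2, 5/2): F = (0.2500, -21.0000).
Jacobian J = [[2·b^2 - b, 4·a·b - a + 2·b - 4], [2·b^2 + 2, 4·a·b - 10·b]].
At the point, J = [[10.0000, 5.5000], [14.5000, -20.0000]] (det J = -279.7500).
Solving J·Δ = −F gives Δ = (0.3950, -0.7636).
Then the next iterate is (a, b)₁ = (0.8950, 1.7364).
Round to (0.8950, 1.7364) and repeat: F = (-1.087591, -4.888423), J = [[4.293770, 4.794112], [8.030170, -11.147688]].
Δ = (0.4117, -0.1419), so (a, b)₂ = (1.3067, 1.5945).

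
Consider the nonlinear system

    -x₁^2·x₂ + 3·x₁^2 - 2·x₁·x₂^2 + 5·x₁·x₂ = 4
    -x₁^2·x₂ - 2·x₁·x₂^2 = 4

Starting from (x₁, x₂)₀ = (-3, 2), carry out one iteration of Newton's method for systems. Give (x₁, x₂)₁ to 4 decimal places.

(-3.2500, 1.9333)

At (-3, 2): F = (-1.0000, 2.0000).
Jacobian J = [[-2·x₁·x₂ + 6·x₁ - 2·x₂^2 + 5·x₂, -x₁^2 - 4·x₁·x₂ + 5·x₁], [-2·x₁·x₂ - 2·x₂^2, -x₁^2 - 4·x₁·x₂]].
At the point, J = [[-4.0000, 0.0000], [4.0000, 15.0000]] (det J = -60.0000).
Solving J·Δ = −F gives Δ = (-0.2500, -0.0667).
Then the next iterate is (x₁, x₂)₁ = (-3.2500, 1.9333).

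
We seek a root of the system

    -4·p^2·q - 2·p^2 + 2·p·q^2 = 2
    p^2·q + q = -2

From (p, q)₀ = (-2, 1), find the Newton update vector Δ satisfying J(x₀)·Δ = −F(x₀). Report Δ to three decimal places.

(-0.529, -1.824)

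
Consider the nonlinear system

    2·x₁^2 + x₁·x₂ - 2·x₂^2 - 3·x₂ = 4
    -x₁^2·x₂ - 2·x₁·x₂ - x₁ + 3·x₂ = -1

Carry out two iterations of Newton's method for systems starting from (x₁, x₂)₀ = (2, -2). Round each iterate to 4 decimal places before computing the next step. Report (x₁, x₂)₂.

At (2, -2): F = (-2.0000, 9.0000).
Jacobian J = [[4·x₁ + x₂, x₁ - 4·x₂ - 3], [-2·x₁·x₂ - 2·x₂ - 1, -x₁^2 - 2·x₁ + 3]].
At the point, J = [[6.0000, 7.0000], [11.0000, -5.0000]] (det J = -107.0000).
Solving J·Δ = −F gives Δ = (-0.4953, 0.7103).
Then the next iterate is (x₁, x₂)₁ = (1.5047, -1.2897).
Round to (1.5047, -1.2897) and repeat: F = (-0.869920, 2.427461), J = [[4.7291, 3.6635], [5.460623, -2.273522]].
Δ = (-0.2248, 0.5277), so (x₁, x₂)₂ = (1.2799, -0.7620).

(1.2799, -0.7620)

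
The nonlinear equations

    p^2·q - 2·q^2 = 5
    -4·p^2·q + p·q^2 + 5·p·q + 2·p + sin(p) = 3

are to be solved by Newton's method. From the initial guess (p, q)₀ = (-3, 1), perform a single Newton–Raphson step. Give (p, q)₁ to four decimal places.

(-4.0789, -0.6947)

At (-3, 1): F = (2.0000, -63.141120).
Jacobian J = [[2·p·q, p^2 - 4·q], [-8·p·q + q^2 + 5·q + cos(p) + 2, -4·p^2 + 2·p·q + 5·p]].
At the point, J = [[-6.0000, 5.0000], [31.010008, -57.0000]] (det J = 186.949962).
Solving J·Δ = −F gives Δ = (-1.0789, -1.6947).
Then the next iterate is (p, q)₁ = (-4.0789, -0.6947).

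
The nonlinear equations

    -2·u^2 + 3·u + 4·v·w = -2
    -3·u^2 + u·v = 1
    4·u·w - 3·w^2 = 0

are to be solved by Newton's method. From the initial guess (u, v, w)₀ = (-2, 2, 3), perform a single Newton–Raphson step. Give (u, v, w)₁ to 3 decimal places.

(-0.929, 0.996, 1.533)

At (-2, 2, 3): F = (12.000, -17.000, -51.000).
Jacobian J = [[-4·u + 3, 4·w, 4·v], [-6·u + v, u, 0], [4·w, 0, 4·u - 6·w]].
At the point, J = [[11.000, 12.000, 8.000], [14.000, -2.000, 0.000], [12.000, 0.000, -26.000]] (det J = 5132.000).
Solving J·Δ = −F gives Δ = (1.071, -1.004, -1.467).
Then the next iterate is (u, v, w)₁ = (-0.929, 0.996, 1.533).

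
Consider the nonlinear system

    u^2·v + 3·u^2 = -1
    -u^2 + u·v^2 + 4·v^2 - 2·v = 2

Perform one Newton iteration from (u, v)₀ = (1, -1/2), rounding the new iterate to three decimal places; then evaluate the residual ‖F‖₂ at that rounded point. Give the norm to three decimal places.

1.286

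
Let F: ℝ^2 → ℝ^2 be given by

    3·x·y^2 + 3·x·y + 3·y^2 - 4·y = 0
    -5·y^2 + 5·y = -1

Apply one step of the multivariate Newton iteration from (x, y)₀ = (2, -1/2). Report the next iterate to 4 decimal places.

(1.1000, -0.2250)

At (2, -1/2): F = (1.2500, -2.7500).
Jacobian J = [[3·y^2 + 3·y, 6·x·y + 3·x + 6·y - 4], [0, -10·y + 5]].
At the point, J = [[-0.7500, -7.0000], [0.0000, 10.0000]] (det J = -7.5000).
Solving J·Δ = −F gives Δ = (-0.9000, 0.2750).
Then the next iterate is (x, y)₁ = (1.1000, -0.2250).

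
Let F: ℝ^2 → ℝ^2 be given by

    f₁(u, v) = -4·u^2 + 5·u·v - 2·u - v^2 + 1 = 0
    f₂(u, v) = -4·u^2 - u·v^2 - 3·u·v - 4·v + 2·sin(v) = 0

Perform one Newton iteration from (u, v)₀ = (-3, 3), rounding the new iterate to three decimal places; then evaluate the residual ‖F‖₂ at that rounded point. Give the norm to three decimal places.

At (-3, 3): F = (-83.000, 6.28224).
Jacobian J = [[-8·u + 5·v - 2, 5·u - 2·v], [-8·u - v^2 - 3·v, -2·u·v - 3·u + 2·cos(v) - 4]].
At the point, J = [[37.000, -21.000], [6.000, 21.02002]] (det J = 903.74056).
Solving J·Δ = −F gives Δ = (1.785, -0.808).
Then the next iterate is (u, v)₁ = (-1.215, 2.192).
Re-evaluating at (-1.215, 2.192): F = (-20.59616, 0.78121), so ‖F‖₂ = 20.611.

20.611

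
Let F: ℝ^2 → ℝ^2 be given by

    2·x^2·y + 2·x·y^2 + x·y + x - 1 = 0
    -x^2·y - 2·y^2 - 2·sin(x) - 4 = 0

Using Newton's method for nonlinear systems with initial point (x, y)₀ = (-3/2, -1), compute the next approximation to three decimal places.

At (-3/2, -1): F = (-8.500, -1.75501).
Jacobian J = [[4·x·y + 2·y^2 + y + 1, 2·x^2 + 4·x·y + x], [-2·x·y - 2·cos(x), -x^2 - 4·y]].
At the point, J = [[8.000, 9.000], [-3.14147, 1.750]] (det J = 42.27327).
Solving J·Δ = −F gives Δ = (-0.022, 0.964).
Then the next iterate is (x, y)₁ = (-1.522, -0.036).

(-1.522, -0.036)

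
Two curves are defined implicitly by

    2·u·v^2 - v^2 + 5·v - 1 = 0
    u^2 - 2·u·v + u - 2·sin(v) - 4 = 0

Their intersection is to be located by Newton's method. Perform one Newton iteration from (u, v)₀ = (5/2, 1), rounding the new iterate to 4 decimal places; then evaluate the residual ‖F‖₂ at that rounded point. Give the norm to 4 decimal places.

1.8411

At (5/2, 1): F = (8.0000, -1.932942).
Jacobian J = [[2·v^2, 4·u·v - 2·v + 5], [2·u - 2·v + 1, -2·u - 2·cos(v)]].
At the point, J = [[2.0000, 13.0000], [4.0000, -6.080605]] (det J = -64.161209).
Solving J·Δ = −F gives Δ = (-0.3665, -0.5590).
Then the next iterate is (u, v)₁ = (2.1335, 0.4410).
Re-evaluating at (2.1335, 0.4410): F = (1.840369, -0.050113), so ‖F‖₂ = 1.8411.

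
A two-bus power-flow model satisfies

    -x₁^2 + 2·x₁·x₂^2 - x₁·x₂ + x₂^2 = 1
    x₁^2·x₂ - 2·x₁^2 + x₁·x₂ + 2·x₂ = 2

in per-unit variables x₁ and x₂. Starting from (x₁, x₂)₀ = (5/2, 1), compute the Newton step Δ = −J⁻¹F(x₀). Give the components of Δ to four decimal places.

At (5/2, 1): F = (-3.7500, -3.7500).
Jacobian J = [[-2·x₁ + 2·x₂^2 - x₂, 4·x₁·x₂ - x₁ + 2·x₂], [2·x₁·x₂ - 4·x₁ + x₂, x₁^2 + x₁ + 2]].
At the point, J = [[-4.0000, 9.5000], [-4.0000, 10.7500]] (det J = -5.0000).
Solving J·Δ = −F gives Δ = (-0.9375, 0.0000).

(-0.9375, 0.0000)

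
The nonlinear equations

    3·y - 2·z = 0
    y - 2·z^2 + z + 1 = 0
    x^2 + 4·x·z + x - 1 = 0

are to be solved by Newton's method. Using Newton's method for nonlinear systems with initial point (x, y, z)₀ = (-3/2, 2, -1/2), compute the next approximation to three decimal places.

(-0.949, -0.273, -0.409)

At (-3/2, 2, -1/2): F = (7.000, 2.000, 2.750).
Jacobian J = [[0, 3, -2], [0, 1, -4·z + 1], [2·x + 4·z + 1, 0, 4·x]].
At the point, J = [[0.000, 3.000, -2.000], [0.000, 1.000, 3.000], [-4.000, 0.000, -6.000]] (det J = -44.000).
Solving J·Δ = −F gives Δ = (0.551, -2.273, 0.091).
Then the next iterate is (x, y, z)₁ = (-0.949, -0.273, -0.409).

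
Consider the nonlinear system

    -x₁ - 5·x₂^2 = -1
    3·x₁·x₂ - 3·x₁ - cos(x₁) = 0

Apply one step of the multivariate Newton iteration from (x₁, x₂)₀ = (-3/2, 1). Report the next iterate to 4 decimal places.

(0.4256, 0.5574)

At (-3/2, 1): F = (-2.5000, -0.070737).
Jacobian J = [[-1, -10·x₂], [3·x₂ + sin(x₁) - 3, 3·x₁]].
At the point, J = [[-1.0000, -10.0000], [-0.997495, -4.5000]] (det J = -5.474950).
Solving J·Δ = −F gives Δ = (1.9256, -0.4426).
Then the next iterate is (x₁, x₂)₁ = (0.4256, 0.5574).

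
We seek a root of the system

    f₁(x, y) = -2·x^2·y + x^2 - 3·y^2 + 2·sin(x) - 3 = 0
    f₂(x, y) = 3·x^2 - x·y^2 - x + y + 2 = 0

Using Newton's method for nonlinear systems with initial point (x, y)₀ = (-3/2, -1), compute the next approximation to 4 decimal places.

At (-3/2, -1): F = (-1.244990, 10.7500).
Jacobian J = [[-4·x·y + 2·x + 2·cos(x), -2·x^2 - 6·y], [6·x - y^2 - 1, -2·x·y + 1]].
At the point, J = [[-8.858526, 1.5000], [-11.0000, -2.0000]] (det J = 34.217051).
Solving J·Δ = −F gives Δ = (0.3985, 3.1833).
Then the next iterate is (x, y)₁ = (-1.1015, 2.1833).

(-1.1015, 2.1833)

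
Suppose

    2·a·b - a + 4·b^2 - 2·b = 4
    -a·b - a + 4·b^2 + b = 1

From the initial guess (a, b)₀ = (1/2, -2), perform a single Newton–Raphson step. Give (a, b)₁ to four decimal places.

At (1/2, -2): F = (13.5000, 13.5000).
Jacobian J = [[2·b - 1, 2·a + 8·b - 2], [-b - 1, -a + 8·b + 1]].
At the point, J = [[-5.0000, -17.0000], [1.0000, -15.5000]] (det J = 94.5000).
Solving J·Δ = −F gives Δ = (-0.2143, 0.8571).
Then the next iterate is (a, b)₁ = (0.2857, -1.1429).

(0.2857, -1.1429)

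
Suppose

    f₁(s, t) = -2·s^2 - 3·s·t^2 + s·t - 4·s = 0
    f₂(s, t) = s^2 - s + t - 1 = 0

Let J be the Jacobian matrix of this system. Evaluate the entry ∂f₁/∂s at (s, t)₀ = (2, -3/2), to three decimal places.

∂f₁/∂s = -4·s - 3·t^2 + t - 4.
At (2, -3/2) this is -20.250.

-20.250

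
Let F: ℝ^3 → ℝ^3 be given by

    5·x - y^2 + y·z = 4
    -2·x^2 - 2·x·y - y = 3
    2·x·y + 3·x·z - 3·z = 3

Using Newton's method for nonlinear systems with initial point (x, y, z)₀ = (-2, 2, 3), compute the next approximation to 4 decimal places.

(0.2669, 0.6441, 2.6548)

At (-2, 2, 3): F = (-12.0000, -5.0000, -38.0000).
Jacobian J = [[5, -2·y + z, y], [-4·x - 2·y, -2·x - 1, 0], [2·y + 3·z, 2·x, 3·x - 3]].
At the point, J = [[5.0000, -1.0000, 2.0000], [4.0000, 3.0000, 0.0000], [13.0000, -4.0000, -9.0000]] (det J = -281.0000).
Solving J·Δ = −F gives Δ = (2.2669, -1.3559, -0.3452).
Then the next iterate is (x, y, z)₁ = (0.2669, 0.6441, 2.6548).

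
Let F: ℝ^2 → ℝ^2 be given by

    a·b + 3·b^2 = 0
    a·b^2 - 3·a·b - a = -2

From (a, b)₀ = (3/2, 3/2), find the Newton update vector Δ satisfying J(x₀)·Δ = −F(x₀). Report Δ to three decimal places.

At (3/2, 3/2): F = (9.000, -2.875).
Jacobian J = [[b, a + 6·b], [b^2 - 3·b - 1, 2·a·b - 3·a]].
At the point, J = [[1.500, 10.500], [-3.250, 0.000]] (det J = 34.125).
Solving J·Δ = −F gives Δ = (-0.885, -0.731).

(-0.885, -0.731)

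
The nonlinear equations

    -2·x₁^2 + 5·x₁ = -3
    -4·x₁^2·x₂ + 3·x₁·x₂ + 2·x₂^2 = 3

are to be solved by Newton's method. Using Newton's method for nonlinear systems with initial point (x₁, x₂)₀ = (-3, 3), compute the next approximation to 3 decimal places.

(-1.235, 3.695)

At (-3, 3): F = (-30.000, -120.000).
Jacobian J = [[-4·x₁ + 5, 0], [-8·x₁·x₂ + 3·x₂, -4·x₁^2 + 3·x₁ + 4·x₂]].
At the point, J = [[17.000, 0.000], [81.000, -33.000]] (det J = -561.000).
Solving J·Δ = −F gives Δ = (1.765, 0.695).
Then the next iterate is (x₁, x₂)₁ = (-1.235, 3.695).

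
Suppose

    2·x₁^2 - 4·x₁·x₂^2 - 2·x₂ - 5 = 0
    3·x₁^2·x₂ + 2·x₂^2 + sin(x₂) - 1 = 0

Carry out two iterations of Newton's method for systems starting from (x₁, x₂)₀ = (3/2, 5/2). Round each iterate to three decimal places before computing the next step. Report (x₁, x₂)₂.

At (3/2, 5/2): F = (-43.000, 28.97347).
Jacobian J = [[4·x₁ - 4·x₂^2, -8·x₁·x₂ - 2], [6·x₁·x₂, 3·x₁^2 + 4·x₂ + cos(x₂)]].
At the point, J = [[-19.000, -32.000], [22.500, 15.94886]] (det J = 416.97173).
Solving J·Δ = −F gives Δ = (-0.579, -1.000).
Then the next iterate is (x₁, x₂)₁ = (0.921, 1.500).
Round to (0.921, 1.500) and repeat: F = (-14.59252, 8.31458), J = [[-5.316, -13.052], [8.289, 8.61546]].
Δ = (0.276, -1.230), so (x₁, x₂)₂ = (1.197, 0.270).

(1.197, 0.270)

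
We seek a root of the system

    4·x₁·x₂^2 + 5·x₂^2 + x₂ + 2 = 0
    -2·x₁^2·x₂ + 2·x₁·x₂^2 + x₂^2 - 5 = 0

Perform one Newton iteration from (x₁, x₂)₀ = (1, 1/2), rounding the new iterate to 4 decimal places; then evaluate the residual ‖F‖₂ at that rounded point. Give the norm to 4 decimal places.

10.8173

At (1, 1/2): F = (4.7500, -5.2500).
Jacobian J = [[4·x₂^2, 8·x₁·x₂ + 10·x₂ + 1], [-4·x₁·x₂ + 2·x₂^2, -2·x₁^2 + 4·x₁·x₂ + 2·x₂]].
At the point, J = [[1.0000, 10.0000], [-1.5000, 1.0000]] (det J = 16.0000).
Solving J·Δ = −F gives Δ = (-3.5781, -0.1172).
Then the next iterate is (x₁, x₂)₁ = (-2.5781, 0.3828).
Re-evaluating at (-2.5781, 0.3828): F = (1.604343, -10.697669), so ‖F‖₂ = 10.8173.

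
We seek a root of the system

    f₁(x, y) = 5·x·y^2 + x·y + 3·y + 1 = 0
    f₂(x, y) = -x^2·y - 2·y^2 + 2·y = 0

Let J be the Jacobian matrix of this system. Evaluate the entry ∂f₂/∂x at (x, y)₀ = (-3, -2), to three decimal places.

-12.000

∂f₂/∂x = -2·x·y.
At (-3, -2) this is -12.000.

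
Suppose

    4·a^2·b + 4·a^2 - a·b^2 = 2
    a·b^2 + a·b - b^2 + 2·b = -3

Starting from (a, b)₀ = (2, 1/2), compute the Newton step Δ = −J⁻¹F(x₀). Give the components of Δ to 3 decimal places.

(-0.314, -1.003)

At (2, 1/2): F = (21.500, 5.250).
Jacobian J = [[8·a·b + 8·a - b^2, 4·a^2 - 2·a·b], [b^2 + b, 2·a·b + a - 2·b + 2]].
At the point, J = [[23.750, 14.000], [0.750, 5.000]] (det J = 108.250).
Solving J·Δ = −F gives Δ = (-0.314, -1.003).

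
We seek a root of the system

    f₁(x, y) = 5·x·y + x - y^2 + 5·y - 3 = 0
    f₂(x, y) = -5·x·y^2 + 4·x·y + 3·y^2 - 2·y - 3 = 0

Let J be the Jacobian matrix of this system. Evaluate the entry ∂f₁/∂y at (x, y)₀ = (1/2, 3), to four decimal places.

1.5000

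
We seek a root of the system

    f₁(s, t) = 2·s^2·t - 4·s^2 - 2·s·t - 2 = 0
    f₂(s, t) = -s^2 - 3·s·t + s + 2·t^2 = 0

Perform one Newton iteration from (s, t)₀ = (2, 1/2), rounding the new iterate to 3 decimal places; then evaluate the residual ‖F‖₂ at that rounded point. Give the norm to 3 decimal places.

At (2, 1/2): F = (-16.000, -4.500).
Jacobian J = [[4·s·t - 8·s - 2·t, 2·s^2 - 2·s], [-2·s - 3·t + 1, -3·s + 4·t]].
At the point, J = [[-13.000, 4.000], [-4.500, -4.000]] (det J = 70.000).
Solving J·Δ = −F gives Δ = (-1.171, 0.193).
Then the next iterate is (s, t)₁ = (0.829, 0.693).
Re-evaluating at (0.829, 0.693): F = (-4.94544, -0.62123), so ‖F‖₂ = 4.984.

4.984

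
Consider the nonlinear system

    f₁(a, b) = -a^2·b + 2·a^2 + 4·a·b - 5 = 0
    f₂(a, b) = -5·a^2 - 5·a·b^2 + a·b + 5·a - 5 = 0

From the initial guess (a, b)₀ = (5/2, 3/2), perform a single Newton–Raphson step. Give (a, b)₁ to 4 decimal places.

At (5/2, 3/2): F = (13.1250, -48.1250).
Jacobian J = [[-2·a·b + 4·a + 4·b, -a^2 + 4·a], [-10·a - 5·b^2 + b + 5, -10·a·b + a]].
At the point, J = [[8.5000, 3.7500], [-29.7500, -35.0000]] (det J = -185.9375).
Solving J·Δ = −F gives Δ = (-1.5000, -0.1000).
Then the next iterate is (a, b)₁ = (1.0000, 1.4000).

(1.0000, 1.4000)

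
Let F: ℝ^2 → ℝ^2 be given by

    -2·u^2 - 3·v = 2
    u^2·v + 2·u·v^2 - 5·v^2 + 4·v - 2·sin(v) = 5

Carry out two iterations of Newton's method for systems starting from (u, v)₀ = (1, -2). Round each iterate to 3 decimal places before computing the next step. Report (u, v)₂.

(-3.025, 0.728)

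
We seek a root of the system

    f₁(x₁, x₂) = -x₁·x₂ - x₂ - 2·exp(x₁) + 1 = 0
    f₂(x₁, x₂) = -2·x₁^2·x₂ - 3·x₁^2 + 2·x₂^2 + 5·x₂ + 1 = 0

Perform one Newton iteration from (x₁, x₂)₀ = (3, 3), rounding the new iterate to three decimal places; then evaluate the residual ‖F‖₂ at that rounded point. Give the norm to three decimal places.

At (3, 3): F = (-51.17107, -47.000).
Jacobian J = [[-x₂ - 2·exp(x₁), -x₁ - 1], [-4·x₁·x₂ - 6·x₁, -2·x₁^2 + 4·x₂ + 5]].
At the point, J = [[-43.17107, -4.000], [-54.000, -1.000]] (det J = -172.82893).
Solving J·Δ = −F gives Δ = (-0.792, -4.248).
Then the next iterate is (x₁, x₂)₁ = (2.208, -1.248).
Re-evaluating at (2.208, -1.248): F = (-13.19142, -4.58213), so ‖F‖₂ = 13.965.

13.965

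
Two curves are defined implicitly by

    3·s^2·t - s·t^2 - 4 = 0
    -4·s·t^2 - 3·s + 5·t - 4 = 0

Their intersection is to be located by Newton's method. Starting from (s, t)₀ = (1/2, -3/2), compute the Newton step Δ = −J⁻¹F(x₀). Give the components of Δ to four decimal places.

At (1/2, -3/2): F = (-6.2500, -17.5000).
Jacobian J = [[6·s·t - t^2, 3·s^2 - 2·s·t], [-4·t^2 - 3, -8·s·t + 5]].
At the point, J = [[-6.7500, 2.2500], [-12.0000, 11.0000]] (det J = -47.2500).
Solving J·Δ = −F gives Δ = (-0.6217, 0.9127).

(-0.6217, 0.9127)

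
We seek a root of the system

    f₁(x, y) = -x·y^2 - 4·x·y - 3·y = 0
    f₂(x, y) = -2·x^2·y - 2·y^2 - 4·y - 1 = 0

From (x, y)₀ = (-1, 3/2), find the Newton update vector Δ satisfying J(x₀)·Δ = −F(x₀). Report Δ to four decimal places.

(-0.1733, -1.2950)

At (-1, 3/2): F = (3.7500, -14.5000).
Jacobian J = [[-y^2 - 4·y, -2·x·y - 4·x - 3], [-4·x·y, -2·x^2 - 4·y - 4]].
At the point, J = [[-8.2500, 4.0000], [6.0000, -12.0000]] (det J = 75.0000).
Solving J·Δ = −F gives Δ = (-0.1733, -1.2950).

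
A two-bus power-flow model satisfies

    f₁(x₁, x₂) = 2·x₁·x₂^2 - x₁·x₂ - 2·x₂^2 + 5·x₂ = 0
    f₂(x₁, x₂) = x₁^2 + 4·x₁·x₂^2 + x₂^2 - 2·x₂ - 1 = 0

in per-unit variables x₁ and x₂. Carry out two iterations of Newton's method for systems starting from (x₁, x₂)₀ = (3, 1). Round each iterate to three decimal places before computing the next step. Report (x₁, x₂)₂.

At (3, 1): F = (6.000, 19.000).
Jacobian J = [[2·x₂^2 - x₂, 4·x₁·x₂ - x₁ - 4·x₂ + 5], [2·x₁ + 4·x₂^2, 8·x₁·x₂ + 2·x₂ - 2]].
At the point, J = [[1.000, 10.000], [10.000, 24.000]] (det J = -76.000).
Solving J·Δ = −F gives Δ = (-0.605, -0.539).
Then the next iterate is (x₁, x₂)₁ = (2.395, 0.461).
Round to (2.395, 0.461) and repeat: F = (1.79384, 6.06250), J = [[-0.03596, 5.17738], [5.64008, 7.75476]].
Δ = (-0.593, -0.351), so (x₁, x₂)₂ = (1.802, 0.110).

(1.802, 0.110)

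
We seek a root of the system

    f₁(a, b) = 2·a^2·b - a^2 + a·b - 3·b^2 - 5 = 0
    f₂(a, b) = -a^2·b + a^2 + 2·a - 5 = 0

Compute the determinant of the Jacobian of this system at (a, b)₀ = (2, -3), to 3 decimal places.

-380.000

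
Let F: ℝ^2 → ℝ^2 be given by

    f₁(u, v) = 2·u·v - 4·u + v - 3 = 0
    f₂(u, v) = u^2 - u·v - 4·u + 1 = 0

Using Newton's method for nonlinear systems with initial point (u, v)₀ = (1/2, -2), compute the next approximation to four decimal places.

(-0.1667, -0.1667)

At (1/2, -2): F = (-9.0000, 0.2500).
Jacobian J = [[2·v - 4, 2·u + 1], [2·u - v - 4, -u]].
At the point, J = [[-8.0000, 2.0000], [-1.0000, -0.5000]] (det J = 6.0000).
Solving J·Δ = −F gives Δ = (-0.6667, 1.8333).
Then the next iterate is (u, v)₁ = (-0.1667, -0.1667).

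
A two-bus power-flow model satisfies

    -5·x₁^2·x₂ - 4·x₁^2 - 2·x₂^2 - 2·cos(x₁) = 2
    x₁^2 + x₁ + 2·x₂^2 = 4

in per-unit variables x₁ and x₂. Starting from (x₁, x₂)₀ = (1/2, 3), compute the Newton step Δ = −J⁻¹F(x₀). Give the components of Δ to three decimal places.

(-0.645, -1.122)

At (1/2, 3): F = (-26.50517, 14.750).
Jacobian J = [[-10·x₁·x₂ - 8·x₁ + 2·sin(x₁), -5·x₁^2 - 4·x₂], [2·x₁ + 1, 4·x₂]].
At the point, J = [[-18.04115, -13.250], [2.000, 12.000]] (det J = -189.99379).
Solving J·Δ = −F gives Δ = (-0.645, -1.122).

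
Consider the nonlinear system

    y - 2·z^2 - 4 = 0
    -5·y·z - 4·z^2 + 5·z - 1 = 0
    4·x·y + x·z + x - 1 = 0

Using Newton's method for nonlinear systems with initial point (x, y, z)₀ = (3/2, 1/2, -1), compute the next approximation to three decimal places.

(7.684, -2.421, 1.105)

At (3/2, 1/2, -1): F = (-5.500, -7.500, 2.000).
Jacobian J = [[0, 1, -4·z], [0, -5·z, -5·y - 8·z + 5], [4·y + z + 1, 4·x, x]].
At the point, J = [[0.000, 1.000, 4.000], [0.000, 5.000, 10.500], [2.000, 6.000, 1.500]] (det J = -19.000).
Solving J·Δ = −F gives Δ = (6.184, -2.921, 2.105).
Then the next iterate is (x, y, z)₁ = (7.684, -2.421, 1.105).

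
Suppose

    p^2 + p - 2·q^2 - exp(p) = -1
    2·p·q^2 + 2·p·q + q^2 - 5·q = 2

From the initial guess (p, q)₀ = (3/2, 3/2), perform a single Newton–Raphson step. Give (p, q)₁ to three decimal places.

At (3/2, 3/2): F = (-4.23169, 4.000).
Jacobian J = [[2·p - exp(p) + 1, -4·q], [2·q^2 + 2·q, 4·p·q + 2·p + 2·q - 5]].
At the point, J = [[-0.48169, -6.000], [7.500, 10.000]] (det J = 40.18311).
Solving J·Δ = −F gives Δ = (0.456, -0.742).
Then the next iterate is (p, q)₁ = (1.956, 0.758).

(1.956, 0.758)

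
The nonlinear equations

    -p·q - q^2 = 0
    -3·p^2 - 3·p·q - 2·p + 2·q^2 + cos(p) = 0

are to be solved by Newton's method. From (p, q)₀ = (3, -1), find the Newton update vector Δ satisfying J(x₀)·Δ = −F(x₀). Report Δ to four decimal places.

At (3, -1): F = (2.0000, -22.989992).
Jacobian J = [[-q, -p - 2·q], [-6·p - 3·q - sin(p) - 2, -3·p + 4·q]].
At the point, J = [[1.0000, -1.0000], [-17.141120, -13.0000]] (det J = -30.141120).
Solving J·Δ = −F gives Δ = (-1.6254, 0.3746).

(-1.6254, 0.3746)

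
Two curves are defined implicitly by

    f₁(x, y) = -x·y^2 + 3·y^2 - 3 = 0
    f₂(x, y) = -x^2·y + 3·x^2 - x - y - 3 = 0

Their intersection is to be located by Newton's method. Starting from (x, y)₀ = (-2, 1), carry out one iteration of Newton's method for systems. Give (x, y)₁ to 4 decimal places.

(-1.2632, 0.8737)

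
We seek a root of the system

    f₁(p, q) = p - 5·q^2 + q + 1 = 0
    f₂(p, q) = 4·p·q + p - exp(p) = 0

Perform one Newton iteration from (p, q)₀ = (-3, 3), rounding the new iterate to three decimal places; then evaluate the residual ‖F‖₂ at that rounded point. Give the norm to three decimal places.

At (-3, 3): F = (-44.000, -39.04979).
Jacobian J = [[1, -10·q + 1], [4·q - exp(p) + 1, 4·p]].
At the point, J = [[1.000, -29.000], [12.95021, -12.000]] (det J = 363.55618).
Solving J·Δ = −F gives Δ = (1.663, -1.460).
Then the next iterate is (p, q)₁ = (-1.337, 1.540).
Re-evaluating at (-1.337, 1.540): F = (-10.655, -9.83555), so ‖F‖₂ = 14.501.

14.501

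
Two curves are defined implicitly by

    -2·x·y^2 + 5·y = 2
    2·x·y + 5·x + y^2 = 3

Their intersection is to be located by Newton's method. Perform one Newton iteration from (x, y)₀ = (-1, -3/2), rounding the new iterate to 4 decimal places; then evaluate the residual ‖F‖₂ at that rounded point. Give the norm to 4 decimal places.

At (-1, -3/2): F = (-5.0000, -2.7500).
Jacobian J = [[-2·y^2, -4·x·y + 5], [2·y + 5, 2·x + 2·y]].
At the point, J = [[-4.5000, -1.0000], [2.0000, -5.0000]] (det J = 24.5000).
Solving J·Δ = −F gives Δ = (-0.9082, -0.9133).
Then the next iterate is (x, y)₁ = (-1.9082, -2.4133).
Re-evaluating at (-1.9082, -2.4133): F = (8.160278, 2.493135), so ‖F‖₂ = 8.5326.

8.5326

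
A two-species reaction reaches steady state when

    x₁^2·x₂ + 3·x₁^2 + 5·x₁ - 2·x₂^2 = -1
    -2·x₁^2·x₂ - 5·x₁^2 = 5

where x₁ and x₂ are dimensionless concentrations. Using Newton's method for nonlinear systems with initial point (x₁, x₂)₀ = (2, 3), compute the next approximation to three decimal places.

At (2, 3): F = (17.000, -49.000).
Jacobian J = [[2·x₁·x₂ + 6·x₁ + 5, x₁^2 - 4·x₂], [-4·x₁·x₂ - 10·x₁, -2·x₁^2]].
At the point, J = [[29.000, -8.000], [-44.000, -8.000]] (det J = -584.000).
Solving J·Δ = −F gives Δ = (-0.904, -1.152).
Then the next iterate is (x₁, x₂)₁ = (1.096, 1.848).

(1.096, 1.848)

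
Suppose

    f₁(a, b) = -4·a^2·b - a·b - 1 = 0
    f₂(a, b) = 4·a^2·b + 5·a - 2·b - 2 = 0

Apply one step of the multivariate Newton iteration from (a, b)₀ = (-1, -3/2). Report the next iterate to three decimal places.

At (-1, -3/2): F = (3.500, -10.000).
Jacobian J = [[-8·a·b - b, -4·a^2 - a], [8·a·b + 5, 4·a^2 - 2]].
At the point, J = [[-10.500, -3.000], [17.000, 2.000]] (det J = 30.000).
Solving J·Δ = −F gives Δ = (0.767, -1.517).
Then the next iterate is (a, b)₁ = (-0.233, -3.017).

(-0.233, -3.017)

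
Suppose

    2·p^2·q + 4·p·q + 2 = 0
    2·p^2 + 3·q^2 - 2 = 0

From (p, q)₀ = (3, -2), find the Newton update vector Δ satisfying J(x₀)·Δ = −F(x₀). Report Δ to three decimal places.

At (3, -2): F = (-58.000, 28.000).
Jacobian J = [[4·p·q + 4·q, 2·p^2 + 4·p], [4·p, 6·q]].
At the point, J = [[-32.000, 30.000], [12.000, -12.000]] (det J = 24.000).
Solving J·Δ = −F gives Δ = (6.000, 8.333).

(6.000, 8.333)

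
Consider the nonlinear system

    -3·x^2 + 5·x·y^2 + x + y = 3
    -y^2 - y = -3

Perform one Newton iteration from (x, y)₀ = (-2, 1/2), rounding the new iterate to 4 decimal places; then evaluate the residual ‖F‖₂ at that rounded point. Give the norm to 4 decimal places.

1.4749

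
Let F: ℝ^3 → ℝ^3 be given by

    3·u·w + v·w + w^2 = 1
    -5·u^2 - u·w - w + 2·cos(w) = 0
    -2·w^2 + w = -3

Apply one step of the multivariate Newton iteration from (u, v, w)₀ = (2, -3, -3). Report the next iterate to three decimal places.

(1.015, -1.763, -1.615)

At (2, -3, -3): F = (-1.000, -12.97998, -18.000).
Jacobian J = [[3·w, w, 3·u + v + 2·w], [-10·u - w, 0, -u - 2·sin(w) - 1], [0, 0, -4·w + 1]].
At the point, J = [[-9.000, -3.000, -3.000], [-17.000, 0.000, -2.71776], [0.000, 0.000, 13.000]] (det J = -663.000).
Solving J·Δ = −F gives Δ = (-0.985, 1.237, 1.385).
Then the next iterate is (u, v, w)₁ = (1.015, -1.763, -1.615).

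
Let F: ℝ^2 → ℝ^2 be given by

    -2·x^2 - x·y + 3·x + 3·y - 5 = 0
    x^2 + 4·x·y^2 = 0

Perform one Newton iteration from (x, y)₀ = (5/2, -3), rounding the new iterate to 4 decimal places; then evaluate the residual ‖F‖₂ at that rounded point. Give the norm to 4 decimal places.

26.6180

At (5/2, -3): F = (-11.5000, 96.2500).
Jacobian J = [[-4·x - y + 3, -x + 3], [2·x + 4·y^2, 8·x·y]].
At the point, J = [[-4.0000, 0.5000], [41.0000, -60.0000]] (det J = 219.5000).
Solving J·Δ = −F gives Δ = (-2.9243, -0.3941).
Then the next iterate is (x, y)₁ = (-0.4243, -3.3941).
Re-evaluating at (-0.4243, -3.3941): F = (-18.255378, -19.371569), so ‖F‖₂ = 26.6180.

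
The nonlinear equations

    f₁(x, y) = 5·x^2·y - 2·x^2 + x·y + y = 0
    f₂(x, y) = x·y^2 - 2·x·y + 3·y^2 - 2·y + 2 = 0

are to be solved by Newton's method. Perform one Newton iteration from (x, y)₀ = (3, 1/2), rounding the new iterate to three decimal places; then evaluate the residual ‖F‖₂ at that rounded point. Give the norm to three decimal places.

1.257

At (3, 1/2): F = (6.500, -0.500).
Jacobian J = [[10·x·y - 4·x + y, 5·x^2 + x + 1], [y^2 - 2·y, 2·x·y - 2·x + 6·y - 2]].
At the point, J = [[3.500, 49.000], [-0.750, -2.000]] (det J = 29.750).
Solving J·Δ = −F gives Δ = (-0.387, -0.105).
Then the next iterate is (x, y)₁ = (2.613, 0.395).
Re-evaluating at (2.613, 0.395): F = (1.25644, 0.02150), so ‖F‖₂ = 1.257.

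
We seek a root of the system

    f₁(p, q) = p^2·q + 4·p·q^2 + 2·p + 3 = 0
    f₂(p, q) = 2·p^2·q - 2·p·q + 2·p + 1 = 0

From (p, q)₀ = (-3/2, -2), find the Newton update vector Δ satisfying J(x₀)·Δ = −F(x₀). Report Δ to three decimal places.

At (-3/2, -2): F = (-28.500, -17.000).
Jacobian J = [[2·p·q + 4·q^2 + 2, p^2 + 8·p·q], [4·p·q - 2·q + 2, 2·p^2 - 2·p]].
At the point, J = [[24.000, 26.250], [18.000, 7.500]] (det J = -292.500).
Solving J·Δ = −F gives Δ = (0.795, 0.359).

(0.795, 0.359)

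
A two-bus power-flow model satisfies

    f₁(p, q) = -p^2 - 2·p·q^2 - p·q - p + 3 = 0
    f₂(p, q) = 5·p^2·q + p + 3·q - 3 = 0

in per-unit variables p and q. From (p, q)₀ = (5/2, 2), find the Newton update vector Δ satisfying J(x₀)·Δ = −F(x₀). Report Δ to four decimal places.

(-0.7954, -0.8011)

At (5/2, 2): F = (-30.7500, 68.0000).
Jacobian J = [[-2·p - 2·q^2 - q - 1, -4·p·q - p], [10·p·q + 1, 5·p^2 + 3]].
At the point, J = [[-16.0000, -22.5000], [51.0000, 34.2500]] (det J = 599.5000).
Solving J·Δ = −F gives Δ = (-0.7954, -0.8011).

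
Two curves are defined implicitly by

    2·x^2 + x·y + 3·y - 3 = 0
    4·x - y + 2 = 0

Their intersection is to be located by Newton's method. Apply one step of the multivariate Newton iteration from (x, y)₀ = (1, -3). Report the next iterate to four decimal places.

(-0.3529, 0.5882)

At (1, -3): F = (-13.0000, 9.0000).
Jacobian J = [[4·x + y, x + 3], [4, -1]].
At the point, J = [[1.0000, 4.0000], [4.0000, -1.0000]] (det J = -17.0000).
Solving J·Δ = −F gives Δ = (-1.3529, 3.5882).
Then the next iterate is (x, y)₁ = (-0.3529, 0.5882).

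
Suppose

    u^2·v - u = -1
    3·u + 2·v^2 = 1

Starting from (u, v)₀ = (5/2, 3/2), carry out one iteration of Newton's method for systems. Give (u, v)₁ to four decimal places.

At (5/2, 3/2): F = (7.8750, 11.0000).
Jacobian J = [[2·u·v - 1, u^2], [3, 4·v]].
At the point, J = [[6.5000, 6.2500], [3.0000, 6.0000]] (det J = 20.2500).
Solving J·Δ = −F gives Δ = (1.0617, -2.3642).
Then the next iterate is (u, v)₁ = (3.5617, -0.8642).

(3.5617, -0.8642)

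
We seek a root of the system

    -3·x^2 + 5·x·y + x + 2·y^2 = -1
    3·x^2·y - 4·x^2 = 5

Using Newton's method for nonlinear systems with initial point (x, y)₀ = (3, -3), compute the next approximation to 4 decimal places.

At (3, -3): F = (-50.0000, -122.0000).
Jacobian J = [[-6·x + 5·y + 1, 5·x + 4·y], [6·x·y - 8·x, 3·x^2]].
At the point, J = [[-32.0000, 3.0000], [-78.0000, 27.0000]] (det J = -630.0000).
Solving J·Δ = −F gives Δ = (-1.5619, 0.0063).
Then the next iterate is (x, y)₁ = (1.4381, -2.9937).

(1.4381, -2.9937)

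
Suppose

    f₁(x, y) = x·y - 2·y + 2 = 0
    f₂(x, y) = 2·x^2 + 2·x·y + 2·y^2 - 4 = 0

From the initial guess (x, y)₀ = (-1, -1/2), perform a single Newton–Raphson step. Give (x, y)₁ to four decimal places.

At (-1, -1/2): F = (3.5000, -0.5000).
Jacobian J = [[y, x - 2], [4·x + 2·y, 2·x + 4·y]].
At the point, J = [[-0.5000, -3.0000], [-5.0000, -4.0000]] (det J = -13.0000).
Solving J·Δ = −F gives Δ = (-1.1923, 1.3654).
Then the next iterate is (x, y)₁ = (-2.1923, 0.8654).

(-2.1923, 0.8654)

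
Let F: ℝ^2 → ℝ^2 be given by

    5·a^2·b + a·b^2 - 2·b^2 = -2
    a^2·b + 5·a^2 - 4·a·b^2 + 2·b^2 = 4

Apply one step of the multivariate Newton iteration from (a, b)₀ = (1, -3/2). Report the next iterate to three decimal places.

At (1, -3/2): F = (-7.750, -5.000).
Jacobian J = [[10·a·b + b^2, 5·a^2 + 2·a·b - 4·b], [2·a·b + 10·a - 4·b^2, a^2 - 8·a·b + 4·b]].
At the point, J = [[-12.750, 8.000], [-2.000, 7.000]] (det J = -73.250).
Solving J·Δ = −F gives Δ = (-0.195, 0.659).
Then the next iterate is (a, b)₁ = (0.805, -0.841).

(0.805, -0.841)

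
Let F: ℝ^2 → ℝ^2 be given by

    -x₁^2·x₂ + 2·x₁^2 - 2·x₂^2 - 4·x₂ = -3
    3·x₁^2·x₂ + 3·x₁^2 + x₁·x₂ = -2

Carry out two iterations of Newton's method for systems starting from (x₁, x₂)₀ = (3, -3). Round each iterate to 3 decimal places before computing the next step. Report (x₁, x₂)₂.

(0.852, -2.650)

At (3, -3): F = (42.000, -61.000).
Jacobian J = [[-2·x₁·x₂ + 4·x₁, -x₁^2 - 4·x₂ - 4], [6·x₁·x₂ + 6·x₁ + x₂, 3·x₁^2 + x₁]].
At the point, J = [[30.000, -1.000], [-39.000, 30.000]] (det J = 861.000).
Solving J·Δ = −F gives Δ = (-1.393, 0.223).
Then the next iterate is (x₁, x₂)₁ = (1.607, -2.777).
Round to (1.607, -2.777) and repeat: F = (11.02090, -16.22967), J = [[15.35328, 4.52555], [-19.91083, 9.35435]].
Δ = (-0.755, 0.127), so (x₁, x₂)₂ = (0.852, -2.650).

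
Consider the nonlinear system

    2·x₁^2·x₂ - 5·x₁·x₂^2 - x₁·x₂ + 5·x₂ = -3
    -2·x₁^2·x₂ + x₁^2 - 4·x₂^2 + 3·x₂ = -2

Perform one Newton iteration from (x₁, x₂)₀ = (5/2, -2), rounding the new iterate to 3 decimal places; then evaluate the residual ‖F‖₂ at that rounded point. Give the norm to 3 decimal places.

At (5/2, -2): F = (-77.000, 11.250).
Jacobian J = [[4·x₁·x₂ - 5·x₂^2 - x₂, 2·x₁^2 - 10·x₁·x₂ - x₁ + 5], [-4·x₁·x₂ + 2·x₁, -2·x₁^2 - 8·x₂ + 3]].
At the point, J = [[-38.000, 65.000], [25.000, 6.500]] (det J = -1872.000).
Solving J·Δ = −F gives Δ = (-0.658, 0.800).
Then the next iterate is (x₁, x₂)₁ = (1.842, -1.200).
Re-evaluating at (1.842, -1.200): F = (-22.19511, 4.17608), so ‖F‖₂ = 22.585.

22.585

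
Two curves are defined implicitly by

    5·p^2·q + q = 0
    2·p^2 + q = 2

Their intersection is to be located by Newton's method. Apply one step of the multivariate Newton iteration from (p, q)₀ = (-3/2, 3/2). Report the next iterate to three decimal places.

(-0.900, 1.103)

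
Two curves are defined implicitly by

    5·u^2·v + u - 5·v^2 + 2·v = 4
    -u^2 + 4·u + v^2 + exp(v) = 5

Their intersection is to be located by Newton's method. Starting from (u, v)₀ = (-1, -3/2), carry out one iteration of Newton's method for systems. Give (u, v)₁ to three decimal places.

(0.360, -1.273)

At (-1, -3/2): F = (-26.750, -7.52687).
Jacobian J = [[10·u·v + 1, 5·u^2 - 10·v + 2], [-2·u + 4, 2·v + exp(v)]].
At the point, J = [[16.000, 22.000], [6.000, -2.77687]] (det J = -176.42992).
Solving J·Δ = −F gives Δ = (1.360, 0.227).
Then the next iterate is (u, v)₁ = (0.360, -1.273).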